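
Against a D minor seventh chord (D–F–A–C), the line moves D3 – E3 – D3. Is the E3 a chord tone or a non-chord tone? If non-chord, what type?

Non-chord tone — a neighbor tone.

The harmony at that moment is D minor seventh chord (D, F, A, C); E3 is not a chord tone.
It is approached by step up from D3 and left by step down to D3.
Step away and step back to the same note — a neighbor tone (upper neighbor).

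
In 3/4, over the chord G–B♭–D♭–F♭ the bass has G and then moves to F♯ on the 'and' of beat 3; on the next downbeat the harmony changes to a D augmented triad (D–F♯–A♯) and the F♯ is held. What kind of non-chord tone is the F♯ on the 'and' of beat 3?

The harmony at that moment is G diminished seventh chord (G, B♭, D♭, F♭); F♯ is not a chord tone.
It is approached by step down from G and then sustained as the same pitch into the next harmony.
Arriving early and becoming a chord tone when the harmony changes — an anticipation.

Anticipation.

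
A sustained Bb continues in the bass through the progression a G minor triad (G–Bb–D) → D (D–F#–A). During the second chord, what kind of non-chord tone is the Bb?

The harmony at that moment is D major triad (D, F#, A); Bb is not a chord tone.
It is held over (the same pitch as the preceding Bb) and then sustained as the same pitch into the next harmony.
Sustained through a change of harmony — a pedal tone.

Pedal tone (pedal point).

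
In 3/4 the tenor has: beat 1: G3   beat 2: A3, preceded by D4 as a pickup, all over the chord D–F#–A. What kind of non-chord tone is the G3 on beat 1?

The harmony at that moment is D major triad (D, F#, A); G3 is not a chord tone.
It is approached by leap down from D4 and left by step up to A3.
Leap in, step out, metrically accented — an appoggiatura.

Appoggiatura.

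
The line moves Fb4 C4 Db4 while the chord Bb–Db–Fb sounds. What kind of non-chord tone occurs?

The harmony at that moment is Bb diminished triad (Bb, Db, Fb); C4 is not a chord tone.
It is approached by leap down from Fb4 and left by step up to Db4.
Leap in, step out — an appoggiatura.

C4 is an appoggiatura.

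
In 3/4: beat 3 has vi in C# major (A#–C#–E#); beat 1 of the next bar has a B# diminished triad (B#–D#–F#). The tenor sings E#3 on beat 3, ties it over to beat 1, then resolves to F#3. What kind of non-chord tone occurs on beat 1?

The harmony at that moment is B# diminished triad (B#, D#, F#); E#3 is not a chord tone.
It is held over (the same pitch as the preceding E#3) and left by step up to F#3.
Held over from the previous chord and resolving up by step — a retardation.

Retardation.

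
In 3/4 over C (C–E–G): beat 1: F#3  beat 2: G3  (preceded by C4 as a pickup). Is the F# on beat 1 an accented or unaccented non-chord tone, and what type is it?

The harmony at that moment is C major triad (C, E, G); F#3 is not a chord tone.
It is approached by leap down from C4 and left by step up to G3.
Leap in, step out — an appoggiatura.
It falls on the downbeat, so it is accented.

Accented appoggiatura.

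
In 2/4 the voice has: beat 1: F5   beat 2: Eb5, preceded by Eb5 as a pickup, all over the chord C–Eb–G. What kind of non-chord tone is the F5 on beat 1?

Upper neighbor tone.

The harmony at that moment is C minor triad (C, Eb, G); F5 is not a chord tone.
It is approached by step up from Eb5 and left by step down to Eb5.
Step away and step back to the same note — a neighbor tone (upper neighbor).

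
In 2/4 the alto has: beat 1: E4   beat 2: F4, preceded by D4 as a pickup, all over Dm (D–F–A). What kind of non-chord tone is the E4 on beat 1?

The harmony at that moment is D minor triad (D, F, A); E4 is not a chord tone.
It is approached by step up from D4 and left by step up to F4.
Step in, step out in the same direction — a passing tone.

Passing tone.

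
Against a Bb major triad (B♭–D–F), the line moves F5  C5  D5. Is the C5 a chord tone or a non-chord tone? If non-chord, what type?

The harmony at that moment is B♭ major triad (B♭, D, F); C5 is not a chord tone.
It is approached by leap down from F5 and left by step up to D5.
Leap in, step out — an appoggiatura.

Non-chord tone — an appoggiatura.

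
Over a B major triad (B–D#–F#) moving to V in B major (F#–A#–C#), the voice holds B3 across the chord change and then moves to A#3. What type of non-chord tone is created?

The harmony at that moment is F# major triad (F#, A#, C#); B3 is not a chord tone.
It is held over (the same pitch as the preceding B3) and left by step down to A#3.
Held over from the previous chord and resolving down by step — a suspension.

B3 is a suspension.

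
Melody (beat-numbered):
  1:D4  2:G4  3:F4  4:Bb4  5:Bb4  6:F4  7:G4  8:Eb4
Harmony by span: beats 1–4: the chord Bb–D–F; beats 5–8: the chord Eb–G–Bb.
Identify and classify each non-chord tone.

The harmony at that moment is Bb major triad (Bb, D, F); G4 is not a chord tone.
It is approached by leap up from D4 and left by step down to F4.
Leap in, step out — an appoggiatura.
The harmony at that moment is Eb major triad (Eb, G, Bb); F4 is not a chord tone.
It is approached by leap down from Bb4 and left by step up to G4.
Leap in, step out — an appoggiatura.

G4 (beat 2) — appoggiatura; F4 (beat 6) — appoggiatura.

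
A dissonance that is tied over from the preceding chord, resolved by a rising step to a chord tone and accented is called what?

Retardation.

Approach: by preparation — the pitch is first a chord tone, then held (tied or repeated) while the harmony changes under it. Departure: up by step. Metric position: strong.
A prepared dissonance that resolves upward by step — a retardation. (The same figure resolving downward would be a suspension.)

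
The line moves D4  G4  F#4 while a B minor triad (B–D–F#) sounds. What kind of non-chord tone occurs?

G4 is an appoggiatura.

The harmony at that moment is B minor triad (B, D, F#); G4 is not a chord tone.
It is approached by leap up from D4 and left by step down to F#4.
Leap in, step out — an appoggiatura.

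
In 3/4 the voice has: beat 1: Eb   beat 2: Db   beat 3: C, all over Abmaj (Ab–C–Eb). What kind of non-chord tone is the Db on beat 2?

The harmony at that moment is Ab major triad (Ab, C, Eb); Db is not a chord tone.
It is approached by step down from Eb and left by step down to C.
Step in, step out in the same direction — a passing tone.

Passing tone.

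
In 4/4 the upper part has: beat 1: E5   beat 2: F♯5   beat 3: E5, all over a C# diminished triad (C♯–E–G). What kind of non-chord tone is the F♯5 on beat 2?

Upper neighbor tone.

The harmony at that moment is C♯ diminished triad (C♯, E, G); F♯5 is not a chord tone.
It is approached by step up from E5 and left by step down to E5.
Step away and step back to the same note — a neighbor tone (upper neighbor).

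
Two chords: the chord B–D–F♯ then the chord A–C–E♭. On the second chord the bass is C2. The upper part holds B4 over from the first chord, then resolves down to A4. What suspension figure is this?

7–6 suspension.

At the second chord the bass is C2. The suspended B4 lies a seventh above the bass; after resolving down by step to A4, the interval above the bass becomes a sixth.
Suspension figures are named by those two intervals: 7–6.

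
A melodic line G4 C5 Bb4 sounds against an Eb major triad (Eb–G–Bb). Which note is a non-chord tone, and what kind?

C5 is an appoggiatura.

The harmony at that moment is Eb major triad (Eb, G, Bb); C5 is not a chord tone.
It is approached by leap up from G4 and left by step down to Bb4.
Leap in, step out — an appoggiatura.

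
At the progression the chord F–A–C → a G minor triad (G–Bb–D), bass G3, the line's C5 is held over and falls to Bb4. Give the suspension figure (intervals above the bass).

At the second chord the bass is G3. The suspended C5 lies a fourth above the bass; after resolving down by step to Bb4, the interval above the bass becomes a third.
Suspension figures are named by those two intervals: 4–3.

4–3 suspension.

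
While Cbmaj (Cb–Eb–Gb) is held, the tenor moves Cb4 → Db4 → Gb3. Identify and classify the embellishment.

The harmony at that moment is Cb major triad (Cb, Eb, Gb); Db4 is not a chord tone.
It is approached by step up from Cb4 and left by leap down to Gb3.
Step in, leap out — an escape tone.

Db4 is an escape tone.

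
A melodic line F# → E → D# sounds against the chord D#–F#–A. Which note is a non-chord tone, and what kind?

The harmony at that moment is D# diminished triad (D#, F#, A); E is not a chord tone.
It is approached by step down from F# and left by step down to D#.
Step in, step out in the same direction — a passing tone.

E is a passing tone.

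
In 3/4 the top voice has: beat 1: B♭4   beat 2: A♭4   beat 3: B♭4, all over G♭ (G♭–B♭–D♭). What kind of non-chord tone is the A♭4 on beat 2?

The harmony at that moment is G♭ major triad (G♭, B♭, D♭); A♭4 is not a chord tone.
It is approached by step down from B♭4 and left by step up to B♭4.
Step away and step back to the same note — a neighbor tone (lower neighbor).

Lower neighbor tone.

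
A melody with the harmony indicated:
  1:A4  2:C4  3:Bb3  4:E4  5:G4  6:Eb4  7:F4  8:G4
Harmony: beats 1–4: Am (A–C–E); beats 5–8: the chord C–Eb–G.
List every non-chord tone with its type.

Bb3 (beat 3) — escape tone; F4 (beat 7) — passing tone.

The harmony at that moment is A minor triad (A, C, E); Bb3 is not a chord tone.
It is approached by step down from C4 and left by leap up to E4.
Step in, leap out — an escape tone.
The harmony at that moment is C minor triad (C, Eb, G); F4 is not a chord tone.
It is approached by step up from Eb4 and left by step up to G4.
Step in, step out in the same direction — a passing tone.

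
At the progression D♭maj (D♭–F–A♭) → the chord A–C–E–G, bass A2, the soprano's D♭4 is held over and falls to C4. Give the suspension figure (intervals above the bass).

4–3 suspension.

At the second chord the bass is A2. The suspended D♭4 lies a fourth above the bass; after resolving down by step to C4, the interval above the bass becomes a third.
Suspension figures are named by those two intervals: 4–3.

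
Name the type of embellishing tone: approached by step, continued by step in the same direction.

Approach: by step. Departure: by step, continuing in the same direction.
Stepwise on both sides with no change of direction means the note fills in the space between two different chord tones — a passing tone. (Had it turned back to its starting note it would be a neighbor tone instead.)

Passing tone.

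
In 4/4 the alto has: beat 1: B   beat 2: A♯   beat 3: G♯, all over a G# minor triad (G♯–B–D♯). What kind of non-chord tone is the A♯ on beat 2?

Passing tone.

The harmony at that moment is G♯ minor triad (G♯, B, D♯); A♯ is not a chord tone.
It is approached by step down from B and left by step down to G♯.
Step in, step out in the same direction — a passing tone.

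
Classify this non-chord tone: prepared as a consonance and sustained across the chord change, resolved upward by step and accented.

Approach: by preparation — the pitch is first a chord tone, then held (tied or repeated) while the harmony changes under it. Departure: up by step. Metric position: strong.
A prepared dissonance that resolves upward by step — a retardation. (The same figure resolving downward would be a suspension.)

Retardation.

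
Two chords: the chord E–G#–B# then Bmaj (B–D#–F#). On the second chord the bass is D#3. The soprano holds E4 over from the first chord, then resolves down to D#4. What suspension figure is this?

At the second chord the bass is D#3. The suspended E4 lies a ninth above the bass; after resolving down by step to D#4, the interval above the bass becomes an octave.
Suspension figures are named by those two intervals: 9–8.

9–8 suspension.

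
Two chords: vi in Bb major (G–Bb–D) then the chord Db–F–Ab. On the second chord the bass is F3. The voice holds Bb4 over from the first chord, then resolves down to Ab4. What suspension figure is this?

4–3 suspension.

At the second chord the bass is F3. The suspended Bb4 lies a fourth above the bass; after resolving down by step to Ab4, the interval above the bass becomes a third.
Suspension figures are named by those two intervals: 4–3.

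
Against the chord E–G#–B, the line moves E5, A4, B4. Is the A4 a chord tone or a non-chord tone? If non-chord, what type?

Non-chord tone — an appoggiatura.

The harmony at that moment is E major triad (E, G#, B); A4 is not a chord tone.
It is approached by leap down from E5 and left by step up to B4.
Leap in, step out — an appoggiatura.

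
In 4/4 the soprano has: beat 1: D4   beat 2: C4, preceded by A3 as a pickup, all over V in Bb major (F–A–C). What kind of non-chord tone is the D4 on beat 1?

Appoggiatura.

The harmony at that moment is F major triad (F, A, C); D4 is not a chord tone.
It is approached by leap up from A3 and left by step down to C4.
Leap in, step out, metrically accented — an appoggiatura.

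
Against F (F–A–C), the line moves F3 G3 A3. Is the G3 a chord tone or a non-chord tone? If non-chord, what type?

The harmony at that moment is F major triad (F, A, C); G3 is not a chord tone.
It is approached by step up from F3 and left by step up to A3.
Step in, step out in the same direction — a passing tone.

Non-chord tone — a passing tone.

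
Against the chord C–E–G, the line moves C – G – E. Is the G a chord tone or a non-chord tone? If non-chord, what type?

Chord tone (the fifth of C major triad).

C major triad contains C, E, G; G is the fifth, so it is a chord tone.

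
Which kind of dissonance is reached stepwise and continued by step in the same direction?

Approach: by step. Departure: by step, continuing in the same direction.
Stepwise on both sides with no change of direction means the note fills in the space between two different chord tones — a passing tone. (Had it turned back to its starting note it would be a neighbor tone instead.)

Passing tone.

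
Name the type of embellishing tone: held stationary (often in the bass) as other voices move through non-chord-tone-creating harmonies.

Approach: none. Departure: none — a single pitch is sustained while the chords change around it, passing through harmonies that do not contain it.
No melodic motion at all; the dissonance is created entirely by the moving harmonies against the stationary note — a pedal tone (pedal point).

Pedal tone.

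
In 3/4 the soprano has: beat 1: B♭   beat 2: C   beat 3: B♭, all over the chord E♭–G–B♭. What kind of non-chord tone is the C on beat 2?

The harmony at that moment is E♭ major triad (E♭, G, B♭); C is not a chord tone.
It is approached by step up from B♭ and left by step down to B♭.
Step away and step back to the same note — a neighbor tone (upper neighbor).

Upper neighbor tone.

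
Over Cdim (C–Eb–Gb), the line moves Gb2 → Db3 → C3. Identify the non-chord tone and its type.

The harmony at that moment is C diminished triad (C, Eb, Gb); Db3 is not a chord tone.
It is approached by leap up from Gb2 and left by step down to C3.
Leap in, step out — an appoggiatura.

Db3 is an appoggiatura.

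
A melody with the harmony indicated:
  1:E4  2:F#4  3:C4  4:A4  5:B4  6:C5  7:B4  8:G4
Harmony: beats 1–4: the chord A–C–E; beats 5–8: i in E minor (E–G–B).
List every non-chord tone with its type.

The harmony at that moment is A minor triad (A, C, E); F#4 is not a chord tone.
It is approached by step up from E4 and left by leap down to C4.
Step in, leap out — an escape tone.
The harmony at that moment is E minor triad (E, G, B); C5 is not a chord tone.
It is approached by step up from B4 and left by step down to B4.
Step away and step back to the same note — a neighbor tone (upper neighbor).

F#4 (beat 2) — escape tone; C5 (beat 6) — neighbor tone.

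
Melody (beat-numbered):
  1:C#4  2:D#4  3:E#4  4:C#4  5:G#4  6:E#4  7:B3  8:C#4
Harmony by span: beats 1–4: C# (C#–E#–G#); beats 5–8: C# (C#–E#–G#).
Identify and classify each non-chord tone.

D#4 (beat 2) — passing tone; B3 (beat 7) — appoggiatura.

The harmony at that moment is C# major triad (C#, E#, G#); D#4 is not a chord tone.
It is approached by step up from C#4 and left by step up to E#4.
Step in, step out in the same direction — a passing tone.
The harmony at that moment is C# major triad (C#, E#, G#); B3 is not a chord tone.
It is approached by leap down from E#4 and left by step up to C#4.
Leap in, step out — an appoggiatura.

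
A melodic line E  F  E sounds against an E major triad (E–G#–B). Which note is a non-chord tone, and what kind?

The harmony at that moment is E major triad (E, G#, B); F is not a chord tone.
It is approached by step up from E and left by step down to E.
Step away and step back to the same note — a neighbor tone (upper neighbor).

F is a neighbor tone.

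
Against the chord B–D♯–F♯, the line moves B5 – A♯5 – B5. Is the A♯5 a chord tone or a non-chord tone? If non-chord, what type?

Non-chord tone — a neighbor tone.

The harmony at that moment is B major triad (B, D♯, F♯); A♯5 is not a chord tone.
It is approached by step down from B5 and left by step up to B5.
Step away and step back to the same note — a neighbor tone (lower neighbor).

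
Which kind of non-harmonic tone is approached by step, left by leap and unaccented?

Approach: by step. Departure: by leap. Metric position: weak.
Step in, leap out, from a weak position — an escape tone (échappée). (It is the mirror image of the appoggiatura, which leaps in and steps out on a strong beat.)

Escape tone.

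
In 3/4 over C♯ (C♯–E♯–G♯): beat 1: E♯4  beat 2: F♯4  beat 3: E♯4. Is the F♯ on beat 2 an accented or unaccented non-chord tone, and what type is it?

Unaccented neighbor tone.

The harmony at that moment is C♯ major triad (C♯, E♯, G♯); F♯4 is not a chord tone.
It is approached by step up from E♯4 and left by step down to E♯4.
Step away and step back to the same note — a neighbor tone (upper neighbor).
It falls on a weak beat, so it is unaccented.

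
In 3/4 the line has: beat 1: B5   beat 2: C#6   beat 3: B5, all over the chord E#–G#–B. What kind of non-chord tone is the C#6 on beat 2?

Upper neighbor tone.

The harmony at that moment is E# diminished triad (E#, G#, B); C#6 is not a chord tone.
It is approached by step up from B5 and left by step down to B5.
Step away and step back to the same note — a neighbor tone (upper neighbor).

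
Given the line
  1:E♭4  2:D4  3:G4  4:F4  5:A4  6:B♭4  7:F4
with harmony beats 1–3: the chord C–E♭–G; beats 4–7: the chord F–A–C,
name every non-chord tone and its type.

The harmony at that moment is C minor triad (C, E♭, G); D4 is not a chord tone.
It is approached by step down from E♭4 and left by leap up to G4.
Step in, leap out — an escape tone.
The harmony at that moment is F major triad (F, A, C); B♭4 is not a chord tone.
It is approached by step up from A4 and left by leap down to F4.
Step in, leap out — an escape tone.

D4 (beat 2) — escape tone; B♭4 (beat 6) — escape tone.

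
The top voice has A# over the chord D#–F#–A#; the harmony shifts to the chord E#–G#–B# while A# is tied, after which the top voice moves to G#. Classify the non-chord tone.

A# is a suspension.

The harmony at that moment is E# minor triad (E#, G#, B#); A# is not a chord tone.
It is held over (the same pitch as the preceding A#) and left by step down to G#.
Held over from the previous chord and resolving down by step — a suspension.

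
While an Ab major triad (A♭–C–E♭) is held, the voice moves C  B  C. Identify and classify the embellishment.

The harmony at that moment is A♭ major triad (A♭, C, E♭); B is not a chord tone.
It is approached by step down from C and left by step up to C.
Step away and step back to the same note — a neighbor tone (lower neighbor).

B is a neighbor tone.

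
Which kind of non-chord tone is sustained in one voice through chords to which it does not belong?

Approach: none. Departure: none — a single pitch is sustained while the chords change around it, passing through harmonies that do not contain it.
No melodic motion at all; the dissonance is created entirely by the moving harmonies against the stationary note — a pedal tone (pedal point).

Pedal tone.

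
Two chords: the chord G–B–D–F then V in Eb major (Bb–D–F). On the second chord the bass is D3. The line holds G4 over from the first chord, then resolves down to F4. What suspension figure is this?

At the second chord the bass is D3. The suspended G4 lies a fourth above the bass; after resolving down by step to F4, the interval above the bass becomes a third.
Suspension figures are named by those two intervals: 4–3.

4–3 suspension.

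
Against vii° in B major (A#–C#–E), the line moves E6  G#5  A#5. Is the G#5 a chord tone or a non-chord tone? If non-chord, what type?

The harmony at that moment is A# diminished triad (A#, C#, E); G#5 is not a chord tone.
It is approached by leap down from E6 and left by step up to A#5.
Leap in, step out — an appoggiatura.

Non-chord tone — an appoggiatura.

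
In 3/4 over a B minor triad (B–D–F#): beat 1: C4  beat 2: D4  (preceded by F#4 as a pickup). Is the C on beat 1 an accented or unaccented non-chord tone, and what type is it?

Accented appoggiatura.

The harmony at that moment is B minor triad (B, D, F#); C4 is not a chord tone.
It is approached by leap down from F#4 and left by step up to D4.
Leap in, step out — an appoggiatura.
It falls on the downbeat, so it is accented.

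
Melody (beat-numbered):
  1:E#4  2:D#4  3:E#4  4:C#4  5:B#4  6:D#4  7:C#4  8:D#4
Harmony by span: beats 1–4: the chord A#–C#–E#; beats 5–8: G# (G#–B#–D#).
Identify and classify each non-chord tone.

The harmony at that moment is A# minor triad (A#, C#, E#); D#4 is not a chord tone.
It is approached by step down from E#4 and left by step up to E#4.
Step away and step back to the same note — a neighbor tone (lower neighbor).
The harmony at that moment is G# major triad (G#, B#, D#); C#4 is not a chord tone.
It is approached by step down from D#4 and left by step up to D#4.
Step away and step back to the same note — a neighbor tone (lower neighbor).

D#4 (beat 2) — neighbor tone; C#4 (beat 7) — neighbor tone.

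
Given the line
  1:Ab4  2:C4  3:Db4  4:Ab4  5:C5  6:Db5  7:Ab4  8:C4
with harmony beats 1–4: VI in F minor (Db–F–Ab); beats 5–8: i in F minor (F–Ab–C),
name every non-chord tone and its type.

C4 (beat 2) — appoggiatura; Db5 (beat 6) — escape tone.

The harmony at that moment is Db major triad (Db, F, Ab); C4 is not a chord tone.
It is approached by leap down from Ab4 and left by step up to Db4.
Leap in, step out — an appoggiatura.
The harmony at that moment is F minor triad (F, Ab, C); Db5 is not a chord tone.
It is approached by step up from C5 and left by leap down to Ab4.
Step in, leap out — an escape tone.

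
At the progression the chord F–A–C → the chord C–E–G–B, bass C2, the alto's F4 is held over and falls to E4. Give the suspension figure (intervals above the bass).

4–3 suspension.

At the second chord the bass is C2. The suspended F4 lies a fourth above the bass; after resolving down by step to E4, the interval above the bass becomes a third.
Suspension figures are named by those two intervals: 4–3.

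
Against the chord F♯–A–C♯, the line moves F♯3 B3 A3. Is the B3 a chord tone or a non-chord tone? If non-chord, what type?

Non-chord tone — an appoggiatura.

The harmony at that moment is F♯ minor triad (F♯, A, C♯); B3 is not a chord tone.
It is approached by leap up from F♯3 and left by step down to A3.
Leap in, step out — an appoggiatura.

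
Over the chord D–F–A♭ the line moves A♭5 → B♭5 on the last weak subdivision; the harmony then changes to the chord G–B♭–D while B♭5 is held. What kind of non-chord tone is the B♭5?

The harmony at that moment is D diminished triad (D, F, A♭); B♭5 is not a chord tone.
It is approached by step up from A♭5 and then sustained as the same pitch into the next harmony.
Arriving early and becoming a chord tone when the harmony changes — an anticipation.

B♭5 is an anticipation.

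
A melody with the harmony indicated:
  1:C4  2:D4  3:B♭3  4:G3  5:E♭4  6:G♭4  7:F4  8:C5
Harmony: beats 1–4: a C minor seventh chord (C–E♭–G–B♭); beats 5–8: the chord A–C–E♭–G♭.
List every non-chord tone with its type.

D4 (beat 2) — escape tone; F4 (beat 7) — escape tone.

The harmony at that moment is C minor seventh chord (C, E♭, G, B♭); D4 is not a chord tone.
It is approached by step up from C4 and left by leap down to B♭3.
Step in, leap out — an escape tone.
The harmony at that moment is A diminished seventh chord (A, C, E♭, G♭); F4 is not a chord tone.
It is approached by step down from G♭4 and left by leap up to C5.
Step in, leap out — an escape tone.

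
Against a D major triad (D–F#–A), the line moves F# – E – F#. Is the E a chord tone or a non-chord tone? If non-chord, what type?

The harmony at that moment is D major triad (D, F#, A); E is not a chord tone.
It is approached by step down from F# and left by step up to F#.
Step away and step back to the same note — a neighbor tone (lower neighbor).

Non-chord tone — a neighbor tone.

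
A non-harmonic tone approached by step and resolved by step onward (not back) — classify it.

Approach: by step. Departure: by step, continuing in the same direction.
Stepwise on both sides with no change of direction means the note fills in the space between two different chord tones — a passing tone. (Had it turned back to its starting note it would be a neighbor tone instead.)

Passing tone.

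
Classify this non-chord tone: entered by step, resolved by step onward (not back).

Passing tone.

Approach: by step. Departure: by step, continuing in the same direction.
Stepwise on both sides with no change of direction means the note fills in the space between two different chord tones — a passing tone. (Had it turned back to its starting note it would be a neighbor tone instead.)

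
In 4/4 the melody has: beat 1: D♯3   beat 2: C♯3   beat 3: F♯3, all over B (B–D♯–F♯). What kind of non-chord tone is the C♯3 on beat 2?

Escape tone.

The harmony at that moment is B major triad (B, D♯, F♯); C♯3 is not a chord tone.
It is approached by step down from D♯3 and left by leap up to F♯3.
Step in, leap out, on a weak beat — an escape tone.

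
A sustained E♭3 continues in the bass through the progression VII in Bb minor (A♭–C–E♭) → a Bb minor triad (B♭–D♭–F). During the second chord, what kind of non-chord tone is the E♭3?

The harmony at that moment is B♭ minor triad (B♭, D♭, F); E♭3 is not a chord tone.
It is held over (the same pitch as the preceding E♭3) and then sustained as the same pitch into the next harmony.
Sustained through a change of harmony — a pedal tone.

Pedal tone (pedal point).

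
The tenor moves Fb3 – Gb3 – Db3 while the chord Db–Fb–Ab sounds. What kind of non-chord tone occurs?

The harmony at that moment is Db minor triad (Db, Fb, Ab); Gb3 is not a chord tone.
It is approached by step up from Fb3 and left by leap down to Db3.
Step in, leap out — an escape tone.

Gb3 is an escape tone.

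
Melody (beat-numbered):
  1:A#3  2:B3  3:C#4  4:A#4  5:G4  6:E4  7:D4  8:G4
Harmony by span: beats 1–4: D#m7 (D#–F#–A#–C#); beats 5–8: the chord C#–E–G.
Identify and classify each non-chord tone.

The harmony at that moment is D# minor seventh chord (D#, F#, A#, C#); B3 is not a chord tone.
It is approached by step up from A#3 and left by step up to C#4.
Step in, step out in the same direction — a passing tone.
The harmony at that moment is C# diminished triad (C#, E, G); D4 is not a chord tone.
It is approached by step down from E4 and left by leap up to G4.
Step in, leap out — an escape tone.

B3 (beat 2) — passing tone; D4 (beat 7) — escape tone.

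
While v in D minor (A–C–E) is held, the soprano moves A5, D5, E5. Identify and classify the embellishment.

D5 is an appoggiatura.

The harmony at that moment is A minor triad (A, C, E); D5 is not a chord tone.
It is approached by leap down from A5 and left by step up to E5.
Leap in, step out — an appoggiatura.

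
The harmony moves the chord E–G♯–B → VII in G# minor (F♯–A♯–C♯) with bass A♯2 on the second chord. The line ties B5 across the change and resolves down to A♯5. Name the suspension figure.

9–8 suspension.

At the second chord the bass is A♯2. The suspended B5 lies a ninth above the bass; after resolving down by step to A♯5, the interval above the bass becomes an octave.
Suspension figures are named by those two intervals: 9–8.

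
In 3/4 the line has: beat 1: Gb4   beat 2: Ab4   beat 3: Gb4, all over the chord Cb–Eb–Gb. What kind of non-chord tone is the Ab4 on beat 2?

The harmony at that moment is Cb major triad (Cb, Eb, Gb); Ab4 is not a chord tone.
It is approached by step up from Gb4 and left by step down to Gb4.
Step away and step back to the same note — a neighbor tone (upper neighbor).

Upper neighbor tone.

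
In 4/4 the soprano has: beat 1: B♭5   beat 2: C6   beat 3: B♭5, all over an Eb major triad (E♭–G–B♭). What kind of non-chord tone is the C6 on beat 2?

The harmony at that moment is E♭ major triad (E♭, G, B♭); C6 is not a chord tone.
It is approached by step up from B♭5 and left by step down to B♭5.
Step away and step back to the same note — a neighbor tone (upper neighbor).

Upper neighbor tone.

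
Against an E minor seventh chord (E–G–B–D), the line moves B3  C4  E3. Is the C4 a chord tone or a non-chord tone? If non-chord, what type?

Non-chord tone — an escape tone.

The harmony at that moment is E minor seventh chord (E, G, B, D); C4 is not a chord tone.
It is approached by step up from B3 and left by leap down to E3.
Step in, leap out — an escape tone.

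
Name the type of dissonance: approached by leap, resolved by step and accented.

Approach: by leap. Departure: by step. Metric position: strong.
Leap in, step out, in a metrically strong position — an appoggiatura. (It is the mirror image of the escape tone, which steps in and leaps out from a weak position.)

Appoggiatura.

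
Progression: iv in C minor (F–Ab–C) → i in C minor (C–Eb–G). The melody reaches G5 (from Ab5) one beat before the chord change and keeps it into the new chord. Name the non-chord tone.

G5 is an anticipation.

The harmony at that moment is F minor triad (F, Ab, C); G5 is not a chord tone.
It is approached by step down from Ab5 and then sustained as the same pitch into the next harmony.
Arriving early and becoming a chord tone when the harmony changes — an anticipation.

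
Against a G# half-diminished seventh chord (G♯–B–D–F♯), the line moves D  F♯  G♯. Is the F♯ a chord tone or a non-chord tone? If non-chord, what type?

Chord tone (the seventh of G# half-diminished seventh chord).

G# half-diminished seventh chord contains G♯, B, D, F♯; F♯ is the seventh, so it is a chord tone.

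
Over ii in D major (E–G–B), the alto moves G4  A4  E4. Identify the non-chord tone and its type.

The harmony at that moment is E minor triad (E, G, B); A4 is not a chord tone.
It is approached by step up from G4 and left by leap down to E4.
Step in, leap out — an escape tone.

A4 is an escape tone.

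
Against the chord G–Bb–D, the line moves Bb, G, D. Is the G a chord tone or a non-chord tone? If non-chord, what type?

Chord tone (the root of G minor triad).

G minor triad contains G, Bb, D; G is the root, so it is a chord tone.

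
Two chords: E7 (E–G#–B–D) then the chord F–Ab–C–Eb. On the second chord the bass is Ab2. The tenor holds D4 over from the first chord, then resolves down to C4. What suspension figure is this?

At the second chord the bass is Ab2. The suspended D4 lies a fourth above the bass; after resolving down by step to C4, the interval above the bass becomes a third.
Suspension figures are named by those two intervals: 4–3.

4–3 suspension.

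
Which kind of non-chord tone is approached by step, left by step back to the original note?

Neighbor tone.

Approach: by step. Departure: by step in the opposite direction, back to the starting pitch.
Stepwise on both sides but reversing to return to the same chord tone — a neighbor tone. (Had it continued onward in the same direction it would be a passing tone instead.)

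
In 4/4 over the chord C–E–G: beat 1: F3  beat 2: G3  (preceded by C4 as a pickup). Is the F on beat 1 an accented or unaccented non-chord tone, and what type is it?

Accented appoggiatura.

The harmony at that moment is C major triad (C, E, G); F3 is not a chord tone.
It is approached by leap down from C4 and left by step up to G3.
Leap in, step out — an appoggiatura.
It falls on the downbeat, so it is accented.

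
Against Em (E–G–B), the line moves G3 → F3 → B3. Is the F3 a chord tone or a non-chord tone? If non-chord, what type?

Non-chord tone — an escape tone.

The harmony at that moment is E minor triad (E, G, B); F3 is not a chord tone.
It is approached by step down from G3 and left by leap up to B3.
Step in, leap out — an escape tone.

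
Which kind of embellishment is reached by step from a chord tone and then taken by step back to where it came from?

Neighbor tone.

Approach: by step. Departure: by step in the opposite direction, back to the starting pitch.
Stepwise on both sides but reversing to return to the same chord tone — a neighbor tone. (Had it continued onward in the same direction it would be a passing tone instead.)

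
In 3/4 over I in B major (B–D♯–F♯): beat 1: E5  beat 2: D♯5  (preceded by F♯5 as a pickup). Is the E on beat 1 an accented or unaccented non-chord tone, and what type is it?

The harmony at that moment is B major triad (B, D♯, F♯); E5 is not a chord tone.
It is approached by step down from F♯5 and left by step down to D♯5.
Step in, step out in the same direction — a passing tone.
It falls on the downbeat, so it is accented.

Accented passing tone.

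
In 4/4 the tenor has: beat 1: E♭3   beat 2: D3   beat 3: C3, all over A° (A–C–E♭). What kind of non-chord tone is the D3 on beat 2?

Passing tone.

The harmony at that moment is A diminished triad (A, C, E♭); D3 is not a chord tone.
It is approached by step down from E♭3 and left by step down to C3.
Step in, step out in the same direction — a passing tone.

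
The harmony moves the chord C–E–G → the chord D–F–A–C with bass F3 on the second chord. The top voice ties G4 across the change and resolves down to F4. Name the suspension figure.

At the second chord the bass is F3. The suspended G4 lies a ninth above the bass; after resolving down by step to F4, the interval above the bass becomes an octave.
Suspension figures are named by those two intervals: 9–8.

9–8 suspension.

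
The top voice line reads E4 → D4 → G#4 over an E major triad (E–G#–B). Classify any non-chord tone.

The harmony at that moment is E major triad (E, G#, B); D4 is not a chord tone.
It is approached by step down from E4 and left by leap up to G#4.
Step in, leap out — an escape tone.

D4 is an escape tone.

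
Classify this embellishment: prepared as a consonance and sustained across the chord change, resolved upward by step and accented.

Approach: by preparation — the pitch is first a chord tone, then held (tied or repeated) while the harmony changes under it. Departure: up by step. Metric position: strong.
A prepared dissonance that resolves upward by step — a retardation. (The same figure resolving downward would be a suspension.)

Retardation.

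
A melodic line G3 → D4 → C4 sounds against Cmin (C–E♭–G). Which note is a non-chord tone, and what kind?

D4 is an appoggiatura.

The harmony at that moment is C minor triad (C, E♭, G); D4 is not a chord tone.
It is approached by leap up from G3 and left by step down to C4.
Leap in, step out — an appoggiatura.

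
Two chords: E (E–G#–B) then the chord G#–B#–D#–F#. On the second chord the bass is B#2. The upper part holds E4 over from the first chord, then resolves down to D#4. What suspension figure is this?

At the second chord the bass is B#2. The suspended E4 lies a fourth above the bass; after resolving down by step to D#4, the interval above the bass becomes a third.
Suspension figures are named by those two intervals: 4–3.

4–3 suspension.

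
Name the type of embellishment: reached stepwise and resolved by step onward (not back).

Approach: by step. Departure: by step, continuing in the same direction.
Stepwise on both sides with no change of direction means the note fills in the space between two different chord tones — a passing tone. (Had it turned back to its starting note it would be a neighbor tone instead.)

Passing tone.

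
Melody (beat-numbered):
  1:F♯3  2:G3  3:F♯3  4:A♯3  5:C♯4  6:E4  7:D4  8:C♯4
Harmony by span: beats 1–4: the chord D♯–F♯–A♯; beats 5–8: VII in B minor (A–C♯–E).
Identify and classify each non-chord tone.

The harmony at that moment is D♯ minor triad (D♯, F♯, A♯); G3 is not a chord tone.
It is approached by step up from F♯3 and left by step down to F♯3.
Step away and step back to the same note — a neighbor tone (upper neighbor).
The harmony at that moment is A major triad (A, C♯, E); D4 is not a chord tone.
It is approached by step down from E4 and left by step down to C♯4.
Step in, step out in the same direction — a passing tone.

G3 (beat 2) — neighbor tone; D4 (beat 7) — passing tone.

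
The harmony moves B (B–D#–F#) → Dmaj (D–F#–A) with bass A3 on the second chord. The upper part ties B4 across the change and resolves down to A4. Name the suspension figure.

9–8 suspension.

At the second chord the bass is A3. The suspended B4 lies a ninth above the bass; after resolving down by step to A4, the interval above the bass becomes an octave.
Suspension figures are named by those two intervals: 9–8.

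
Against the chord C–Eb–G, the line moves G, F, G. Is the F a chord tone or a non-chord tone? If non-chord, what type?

Non-chord tone — a neighbor tone.

The harmony at that moment is C minor triad (C, Eb, G); F is not a chord tone.
It is approached by step down from G and left by step up to G.
Step away and step back to the same note — a neighbor tone (lower neighbor).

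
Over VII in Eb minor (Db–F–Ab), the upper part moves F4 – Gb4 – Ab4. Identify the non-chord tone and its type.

Gb4 is a passing tone.

The harmony at that moment is Db major triad (Db, F, Ab); Gb4 is not a chord tone.
It is approached by step up from F4 and left by step up to Ab4.
Step in, step out in the same direction — a passing tone.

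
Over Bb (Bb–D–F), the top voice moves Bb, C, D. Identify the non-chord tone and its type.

The harmony at that moment is Bb major triad (Bb, D, F); C is not a chord tone.
It is approached by step up from Bb and left by step up to D.
Step in, step out in the same direction — a passing tone.

C is a passing tone.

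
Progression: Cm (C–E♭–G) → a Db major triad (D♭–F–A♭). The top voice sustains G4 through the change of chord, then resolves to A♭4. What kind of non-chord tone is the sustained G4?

G4 is a retardation.

The harmony at that moment is D♭ major triad (D♭, F, A♭); G4 is not a chord tone.
It is held over (the same pitch as the preceding G4) and left by step up to A♭4.
Held over from the previous chord and resolving up by step — a retardation.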